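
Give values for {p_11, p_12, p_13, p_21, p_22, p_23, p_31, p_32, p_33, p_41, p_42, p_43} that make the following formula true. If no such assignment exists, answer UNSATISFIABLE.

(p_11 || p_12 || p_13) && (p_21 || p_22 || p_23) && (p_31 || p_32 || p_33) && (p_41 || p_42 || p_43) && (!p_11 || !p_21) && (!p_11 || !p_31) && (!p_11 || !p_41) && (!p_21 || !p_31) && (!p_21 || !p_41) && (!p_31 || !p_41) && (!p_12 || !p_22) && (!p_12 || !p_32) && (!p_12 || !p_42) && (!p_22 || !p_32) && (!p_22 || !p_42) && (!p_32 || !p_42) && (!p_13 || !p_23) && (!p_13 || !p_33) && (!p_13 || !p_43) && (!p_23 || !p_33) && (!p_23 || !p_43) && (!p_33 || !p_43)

Suppose p_11 = false.
Suppose p_12 = true.
The clause (!p_22) is unit, so p_22 = false.
The clause (!p_32) is unit, so p_32 = false.
The clause (!p_42) is unit, so p_42 = false.
Suppose p_21 = true.
The clause (!p_31) is unit, so p_31 = false.
The clause (p_33) is unit, so p_33 = true.
The clause (!p_41) is unit, so p_41 = false.
The clause (p_43) is unit, so p_43 = true.
Now (!p_43) is unsatisfied and unit — conflict.
Backtrack on p_21: now try p_21 = false.
The clause (p_23) is unit, so p_23 = true.
The clause (!p_13) is unit, so p_13 = false.
The clause (!p_33) is unit, so p_33 = false.
The clause (p_31) is unit, so p_31 = true.
The clause (!p_41) is unit, so p_41 = false.
The clause (p_43) is unit, so p_43 = true.
Now (!p_43) is unsatisfied and unit — conflict.
Both values of p_21 lead to a conflict.
Backtrack on p_12: now try p_12 = false.
The clause (p_13) is unit, so p_13 = true.
The clause (!p_23) is unit, so p_23 = false.
The clause (!p_33) is unit, so p_33 = false.
The clause (!p_43) is unit, so p_43 = false.
Suppose p_21 = true.
The clause (!p_31) is unit, so p_31 = false.
The clause (p_32) is unit, so p_32 = true.
The clause (!p_41) is unit, so p_41 = false.
The clause (p_42) is unit, so p_42 = true.
Now (!p_42) is unsatisfied and unit — conflict.
Backtrack on p_21: now try p_21 = false.
The clause (p_22) is unit, so p_22 = true.
The clause (!p_32) is unit, so p_32 = false.
The clause (p_31) is unit, so p_31 = true.
The clause (!p_41) is unit, so p_41 = false.
The clause (p_42) is unit, so p_42 = true.
Now (!p_42) is unsatisfied and unit — conflict.
Both values of p_21 lead to a conflict.
Both values of p_12 lead to a conflict.
Backtrack on p_11: now try p_11 = true.
The clause (!p_21) is unit, so p_21 = false.
The clause (!p_31) is unit, so p_31 = false.
The clause (!p_41) is unit, so p_41 = false.
Suppose p_22 = true.
The clause (!p_12) is unit, so p_12 = false.
The clause (!p_32) is unit, so p_32 = false.
The clause (p_33) is unit, so p_33 = true.
The clause (!p_42) is unit, so p_42 = false.
The clause (p_43) is unit, so p_43 = true.
Now (!p_43) is unsatisfied and unit — conflict.
Backtrack on p_22: now try p_22 = false.
The clause (p_23) is unit, so p_23 = true.
The clause (!p_13) is unit, so p_13 = false.
The clause (!p_33) is unit, so p_33 = false.
The clause (p_32) is unit, so p_32 = true.
The clause (!p_12) is unit, so p_12 = false.
The clause (!p_42) is unit, so p_42 = false.
The clause (p_43) is unit, so p_43 = true.
Now (!p_43) is unsatisfied and unit — conflict.
Both values of p_22 lead to a conflict.
Both values of p_11 lead to a conflict.

UNSATISFIABLE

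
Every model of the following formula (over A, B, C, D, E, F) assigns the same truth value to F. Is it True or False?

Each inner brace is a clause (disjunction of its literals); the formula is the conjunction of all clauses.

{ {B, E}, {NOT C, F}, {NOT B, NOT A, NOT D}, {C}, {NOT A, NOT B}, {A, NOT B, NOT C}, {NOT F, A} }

Suppose F = false.
The clause (NOT C) is unit, so C = false.
Now (C) is unsatisfied and unit — conflict.
So every satisfying assignment has F = True.

True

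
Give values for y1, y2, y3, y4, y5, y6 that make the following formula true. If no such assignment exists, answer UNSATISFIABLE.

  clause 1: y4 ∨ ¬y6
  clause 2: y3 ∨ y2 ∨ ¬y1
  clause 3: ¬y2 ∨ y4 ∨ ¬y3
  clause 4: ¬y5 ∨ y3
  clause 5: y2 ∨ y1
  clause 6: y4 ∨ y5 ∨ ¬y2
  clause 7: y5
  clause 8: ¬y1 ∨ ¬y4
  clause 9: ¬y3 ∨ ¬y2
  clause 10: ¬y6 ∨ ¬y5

The clause (y5) is unit, so y5 = True.
The clause (y3) is unit, so y3 = True.
The clause (¬y2) is unit, so y2 = False.
The clause (y1) is unit, so y1 = True.
The clause (¬y4) is unit, so y4 = False.
The clause (¬y6) is unit, so y6 = False.
All clauses are satisfied.

y1: True; y2: False; y3: True; y4: False; y5: True; y6: False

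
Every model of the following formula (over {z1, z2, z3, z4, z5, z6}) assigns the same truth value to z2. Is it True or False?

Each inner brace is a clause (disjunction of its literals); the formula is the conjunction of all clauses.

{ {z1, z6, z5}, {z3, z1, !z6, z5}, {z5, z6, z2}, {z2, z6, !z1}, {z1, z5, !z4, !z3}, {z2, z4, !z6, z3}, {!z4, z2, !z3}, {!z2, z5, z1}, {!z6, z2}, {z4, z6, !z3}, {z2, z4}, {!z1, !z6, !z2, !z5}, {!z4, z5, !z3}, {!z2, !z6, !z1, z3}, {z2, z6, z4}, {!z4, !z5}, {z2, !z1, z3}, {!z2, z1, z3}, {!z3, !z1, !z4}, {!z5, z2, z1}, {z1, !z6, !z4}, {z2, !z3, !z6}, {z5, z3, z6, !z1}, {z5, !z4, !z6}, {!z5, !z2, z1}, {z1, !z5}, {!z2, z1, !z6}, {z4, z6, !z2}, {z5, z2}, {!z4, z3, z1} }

Suppose z2 = false.
The clause (!z6) is unit, so z6 = false.
The clause (z5) is unit, so z5 = true.
The clause (!z1) is unit, so z1 = false.
Now (z1) is unsatisfied and unit — conflict.
So every satisfying assignment has z2 = True.

True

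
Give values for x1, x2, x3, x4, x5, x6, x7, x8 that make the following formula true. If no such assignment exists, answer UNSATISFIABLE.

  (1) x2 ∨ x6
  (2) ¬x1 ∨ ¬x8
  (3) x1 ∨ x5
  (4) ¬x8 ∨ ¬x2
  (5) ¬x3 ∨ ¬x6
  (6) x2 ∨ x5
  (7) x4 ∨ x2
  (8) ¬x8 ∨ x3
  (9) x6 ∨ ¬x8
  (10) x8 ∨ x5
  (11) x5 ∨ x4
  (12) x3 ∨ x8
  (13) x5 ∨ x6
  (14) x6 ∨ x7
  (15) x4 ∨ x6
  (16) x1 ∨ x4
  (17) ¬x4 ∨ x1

x1 ↦ True; x2 ↦ True; x3 ↦ True; x4 ↦ True; x5 ↦ True; x6 ↦ False; x7 ↦ True; x8 ↦ False

Branch on x2: set x2 = True.
From the singleton clause (¬x8), x8 = False.
From the singleton clause (x5), x5 = True.
From the singleton clause (x3), x3 = True.
From the singleton clause (¬x6), x6 = False.
From the singleton clause (x7), x7 = True.
From the singleton clause (x4), x4 = True.
From the singleton clause (x1), x1 = True.
This assignment satisfies each clause.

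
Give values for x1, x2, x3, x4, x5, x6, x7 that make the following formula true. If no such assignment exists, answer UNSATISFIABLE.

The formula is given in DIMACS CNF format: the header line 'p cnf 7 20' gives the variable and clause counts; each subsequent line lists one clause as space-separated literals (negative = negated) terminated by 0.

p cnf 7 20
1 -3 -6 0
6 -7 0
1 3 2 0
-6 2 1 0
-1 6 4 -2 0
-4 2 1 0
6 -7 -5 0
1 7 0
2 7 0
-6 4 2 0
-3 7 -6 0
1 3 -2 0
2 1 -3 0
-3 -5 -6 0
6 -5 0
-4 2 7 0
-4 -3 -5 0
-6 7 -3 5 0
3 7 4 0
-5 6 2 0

x1 ↦ True,  x2 ↦ True,  x3 ↦ True,  x4 ↦ True,  x5 ↦ False,  x6 ↦ False,  x7 ↦ False

Try x6 = False.
The clause (¬x7) is unit, so x7 = False.
The clause (x1) is unit, so x1 = True.
The clause (x2) is unit, so x2 = True.
The clause (x4) is unit, so x4 = True.
The clause (¬x5) is unit, so x5 = False.
Every clause is now satisfied; x3 is unconstrained.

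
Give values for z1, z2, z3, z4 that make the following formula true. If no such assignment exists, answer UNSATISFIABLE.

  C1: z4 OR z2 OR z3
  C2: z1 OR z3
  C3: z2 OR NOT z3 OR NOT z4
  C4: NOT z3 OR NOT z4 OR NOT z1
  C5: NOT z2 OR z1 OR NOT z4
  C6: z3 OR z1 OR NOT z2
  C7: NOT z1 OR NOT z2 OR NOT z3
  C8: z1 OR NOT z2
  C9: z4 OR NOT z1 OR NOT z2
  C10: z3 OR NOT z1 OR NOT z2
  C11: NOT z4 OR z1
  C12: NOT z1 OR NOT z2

z1: true; z2: false; z3: false; z4: true

Branch on z1: set z1 = true.
From the singleton clause (NOT z2), z2 = false.
Branch on z4: set z4 = true.
From the singleton clause (NOT z3), z3 = false.
All clauses are satisfied.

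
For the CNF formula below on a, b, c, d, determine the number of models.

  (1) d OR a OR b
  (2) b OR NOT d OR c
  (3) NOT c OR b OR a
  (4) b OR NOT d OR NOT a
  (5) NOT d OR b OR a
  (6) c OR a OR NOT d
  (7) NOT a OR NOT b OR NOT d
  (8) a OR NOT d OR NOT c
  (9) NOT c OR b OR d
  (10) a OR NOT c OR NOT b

There are 2^4 = 16 truth assignments over (a, b, c, d).
Split on a. With a = true, the clauses containing a are satisfied and NOT a drops from the rest; 3 of the 2^3 = 8 assignments to the other variables satisfy what remains.
With a = false, by the same count on the reduced clause set, 1 assignment works.
Total: 3 + 1 = 4.

4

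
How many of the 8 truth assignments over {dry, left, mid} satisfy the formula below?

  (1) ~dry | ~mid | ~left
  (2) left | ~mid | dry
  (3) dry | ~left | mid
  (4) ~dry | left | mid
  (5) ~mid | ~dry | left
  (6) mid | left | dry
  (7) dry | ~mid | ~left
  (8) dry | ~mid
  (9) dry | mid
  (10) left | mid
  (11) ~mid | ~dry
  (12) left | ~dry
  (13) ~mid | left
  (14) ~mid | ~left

There are 2^3 = 8 truth assignments over (dry, left, mid).
Check each against the 14 clauses (columns in the order dry, left, mid):
  F F F  ✗ fails (mid | left | dry)
  F F T  ✗ fails (left | ~mid | dry)
  F T F  ✗ fails (dry | ~left | mid)
  F T T  ✗ fails (dry | ~mid | ~left)
  T F F  ✗ fails (~dry | left | mid)
  T F T  ✗ fails (~mid | ~dry | left)
  T T F  ✓ satisfies all
  T T T  ✗ fails (~dry | ~mid | ~left)
1 of the 8 rows is a model.

1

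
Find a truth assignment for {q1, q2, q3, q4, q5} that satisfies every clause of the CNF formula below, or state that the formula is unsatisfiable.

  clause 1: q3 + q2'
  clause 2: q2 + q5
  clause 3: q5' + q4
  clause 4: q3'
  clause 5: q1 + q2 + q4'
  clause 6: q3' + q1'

(q3') alone gives q3 = 0.
(q2') alone gives q2 = 0.
(q5) alone gives q5 = 1.
(q4) alone gives q4 = 1.
(q1) alone gives q1 = 1.
Every clause now holds.

q1: 1; q2: 0; q3: 0; q4: 1; q5: 1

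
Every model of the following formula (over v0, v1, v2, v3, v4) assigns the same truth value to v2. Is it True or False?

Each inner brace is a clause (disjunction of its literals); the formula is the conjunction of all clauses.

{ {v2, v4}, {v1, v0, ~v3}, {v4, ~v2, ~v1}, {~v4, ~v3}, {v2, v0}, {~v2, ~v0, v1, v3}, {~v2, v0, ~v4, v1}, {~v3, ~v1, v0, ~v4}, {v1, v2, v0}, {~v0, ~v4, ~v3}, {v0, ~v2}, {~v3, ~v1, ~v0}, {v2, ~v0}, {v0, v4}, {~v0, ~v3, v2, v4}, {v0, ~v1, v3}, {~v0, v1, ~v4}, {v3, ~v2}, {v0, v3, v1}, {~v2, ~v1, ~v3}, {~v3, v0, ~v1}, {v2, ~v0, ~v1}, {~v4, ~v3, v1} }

Suppose v2 = 0.
From the singleton clause (v4), v4 = 1.
From the singleton clause (~v3), v3 = 0.
From the singleton clause (v0), v0 = 1.
Now (~v0) is unsatisfied and unit — conflict.
So every satisfying assignment has v2 = True.

True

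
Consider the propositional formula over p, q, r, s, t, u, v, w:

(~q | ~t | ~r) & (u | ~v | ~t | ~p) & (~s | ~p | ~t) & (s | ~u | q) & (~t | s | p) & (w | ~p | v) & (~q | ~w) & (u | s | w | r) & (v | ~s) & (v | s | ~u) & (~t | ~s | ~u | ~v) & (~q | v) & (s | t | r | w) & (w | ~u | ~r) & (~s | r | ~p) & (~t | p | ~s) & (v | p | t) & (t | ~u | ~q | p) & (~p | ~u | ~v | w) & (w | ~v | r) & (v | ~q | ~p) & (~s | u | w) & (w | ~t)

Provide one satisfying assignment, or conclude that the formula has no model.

p=1,  q=0,  r=1,  s=0,  t=0,  u=0,  v=0,  w=1

Branch on q: set q = 0.
Branch on s: set s = 0.
The clause (~u) is unit, so u = 0.
Branch on t: set t = 0.
Branch on w: set w = 1.
Branch on v: set v = 0.
The clause (p) is unit, so p = 1.
All clauses hold; r can take either value.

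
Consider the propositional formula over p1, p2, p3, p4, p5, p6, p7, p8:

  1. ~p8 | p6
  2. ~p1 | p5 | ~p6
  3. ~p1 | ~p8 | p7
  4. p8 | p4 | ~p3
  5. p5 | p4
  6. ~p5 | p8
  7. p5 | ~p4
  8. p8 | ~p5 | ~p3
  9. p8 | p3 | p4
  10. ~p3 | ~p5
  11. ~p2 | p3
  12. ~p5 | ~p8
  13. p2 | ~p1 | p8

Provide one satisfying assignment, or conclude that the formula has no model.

UNSATISFIABLE

Suppose p8 = 0.
From the singleton clause (~p5), p5 = 0.
From the singleton clause (p4), p4 = 1.
Now (~p4) is unsatisfied and unit — conflict.
So p8 must be the other value — set p8 = 1.
From the singleton clause (p6), p6 = 1.
From the singleton clause (~p5), p5 = 0.
From the singleton clause (~p1), p1 = 0.
From the singleton clause (p4), p4 = 1.
Now (~p4) is unsatisfied and unit — conflict.
Both values of p8 lead to a conflict.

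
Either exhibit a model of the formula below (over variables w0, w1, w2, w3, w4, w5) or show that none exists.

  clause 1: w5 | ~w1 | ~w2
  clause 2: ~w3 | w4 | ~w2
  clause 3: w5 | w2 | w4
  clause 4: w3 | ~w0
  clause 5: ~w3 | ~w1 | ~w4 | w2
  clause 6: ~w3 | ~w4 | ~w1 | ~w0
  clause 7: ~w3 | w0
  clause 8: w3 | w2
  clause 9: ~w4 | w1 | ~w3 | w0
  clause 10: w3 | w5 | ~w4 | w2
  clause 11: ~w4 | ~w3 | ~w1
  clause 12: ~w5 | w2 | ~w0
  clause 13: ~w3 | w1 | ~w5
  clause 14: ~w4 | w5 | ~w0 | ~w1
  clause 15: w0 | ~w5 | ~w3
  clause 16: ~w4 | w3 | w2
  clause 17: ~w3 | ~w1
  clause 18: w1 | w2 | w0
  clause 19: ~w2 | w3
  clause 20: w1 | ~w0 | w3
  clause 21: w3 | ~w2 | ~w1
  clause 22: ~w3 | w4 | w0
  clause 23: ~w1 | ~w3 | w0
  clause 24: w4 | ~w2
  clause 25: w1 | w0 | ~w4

w0: 1, w1: 0, w2: 0, w3: 1, w4: 1, w5: 0

Branch on w3: set w3 = 1.
The clause (w0) is unit, so w0 = 1.
The clause (~w1) is unit, so w1 = 0.
The clause (~w5) is unit, so w5 = 0.
Branch on w4: set w4 = 1.
All clauses hold; w2 can take either value.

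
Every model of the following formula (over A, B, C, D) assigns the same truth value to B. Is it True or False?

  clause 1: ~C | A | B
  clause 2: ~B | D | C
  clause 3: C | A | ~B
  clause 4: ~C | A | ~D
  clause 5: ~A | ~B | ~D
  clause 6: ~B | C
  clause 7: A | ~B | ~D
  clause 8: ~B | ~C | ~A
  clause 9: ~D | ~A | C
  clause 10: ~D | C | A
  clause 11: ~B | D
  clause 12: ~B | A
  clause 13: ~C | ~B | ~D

False

Suppose B = 1.
The clause (C) is unit, so C = 1.
The clause (~A) is unit, so A = 0.
Now (A) is unsatisfied and unit — conflict.
So every satisfying assignment has B = False.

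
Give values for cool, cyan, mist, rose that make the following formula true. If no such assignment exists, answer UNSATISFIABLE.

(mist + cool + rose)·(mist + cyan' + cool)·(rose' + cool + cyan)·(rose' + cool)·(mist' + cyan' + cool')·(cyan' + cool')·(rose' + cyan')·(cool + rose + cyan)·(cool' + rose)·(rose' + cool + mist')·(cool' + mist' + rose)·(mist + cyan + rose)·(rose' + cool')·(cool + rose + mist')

UNSATISFIABLE

Branch on rose: set rose = 0.
The clause (cool') is unit, so cool = 0.
The clause (mist) is unit, so mist = 1.
That conflicts with the unit clause (mist').
So rose must be the other value — set rose = 1.
The clause (cool) is unit, so cool = 1.
That conflicts with the unit clause (cool').
Neither rose = 1 nor rose = 0 works.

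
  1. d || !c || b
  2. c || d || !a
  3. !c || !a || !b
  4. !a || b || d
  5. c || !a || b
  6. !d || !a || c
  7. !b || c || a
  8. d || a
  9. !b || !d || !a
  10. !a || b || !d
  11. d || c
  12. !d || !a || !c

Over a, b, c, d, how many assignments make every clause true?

3

There are 2^4 = 16 truth assignments over (a, b, c, d).
Split on b. With b = true, the clauses containing b are satisfied and !b drops from the rest; 1 of the 2^3 = 8 assignments to the other variables satisfy what remains.
With b = false, by the same count on the reduced clause set, 2 assignments work.
Total: 1 + 2 = 3.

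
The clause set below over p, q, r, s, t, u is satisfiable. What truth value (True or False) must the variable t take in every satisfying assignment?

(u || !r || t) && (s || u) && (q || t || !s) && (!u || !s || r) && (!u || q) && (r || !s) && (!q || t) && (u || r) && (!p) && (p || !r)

Suppose t = false.
Unit clause (!q) forces q = false.
Unit clause (!s) forces s = false.
Unit clause (u) forces u = true.
Now (!u) is unsatisfied and unit — conflict.
So every satisfying assignment has t = True.

True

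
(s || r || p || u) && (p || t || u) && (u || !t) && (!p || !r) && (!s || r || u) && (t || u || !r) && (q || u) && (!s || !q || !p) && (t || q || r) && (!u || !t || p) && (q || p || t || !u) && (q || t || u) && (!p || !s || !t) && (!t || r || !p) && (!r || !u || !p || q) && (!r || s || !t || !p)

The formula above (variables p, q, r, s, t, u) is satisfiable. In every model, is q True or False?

Suppose q = false.
Unit clause (u) forces u = true.
Case p = false:
Unit clause (!t) forces t = false.
Now (t) is unsatisfied and unit — conflict.
Backtrack on p: now try p = true.
Unit clause (!r) forces r = false.
Unit clause (t) forces t = true.
Now (!t) is unsatisfied and unit — conflict.
Either choice for p ends in contradiction.
So every satisfying assignment has q = True.

True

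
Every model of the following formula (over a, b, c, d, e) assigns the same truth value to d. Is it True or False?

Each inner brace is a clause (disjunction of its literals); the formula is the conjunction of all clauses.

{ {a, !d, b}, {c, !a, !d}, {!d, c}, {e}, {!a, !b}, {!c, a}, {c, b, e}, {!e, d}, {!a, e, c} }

True

Suppose d = false.
(e) alone gives e = true.
But (!e) is also a unit clause — contradiction.
So every satisfying assignment has d = True.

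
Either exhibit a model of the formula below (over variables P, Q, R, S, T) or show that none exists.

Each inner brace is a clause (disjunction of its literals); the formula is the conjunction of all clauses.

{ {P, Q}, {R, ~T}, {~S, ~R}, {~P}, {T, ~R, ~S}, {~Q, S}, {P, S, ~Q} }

The clause (~P) is unit, so P = 0.
The clause (Q) is unit, so Q = 1.
The clause (S) is unit, so S = 1.
The clause (~R) is unit, so R = 0.
The clause (~T) is unit, so T = 0.
All clauses are satisfied.

P: 0; Q: 1; R: 0; S: 1; T: 0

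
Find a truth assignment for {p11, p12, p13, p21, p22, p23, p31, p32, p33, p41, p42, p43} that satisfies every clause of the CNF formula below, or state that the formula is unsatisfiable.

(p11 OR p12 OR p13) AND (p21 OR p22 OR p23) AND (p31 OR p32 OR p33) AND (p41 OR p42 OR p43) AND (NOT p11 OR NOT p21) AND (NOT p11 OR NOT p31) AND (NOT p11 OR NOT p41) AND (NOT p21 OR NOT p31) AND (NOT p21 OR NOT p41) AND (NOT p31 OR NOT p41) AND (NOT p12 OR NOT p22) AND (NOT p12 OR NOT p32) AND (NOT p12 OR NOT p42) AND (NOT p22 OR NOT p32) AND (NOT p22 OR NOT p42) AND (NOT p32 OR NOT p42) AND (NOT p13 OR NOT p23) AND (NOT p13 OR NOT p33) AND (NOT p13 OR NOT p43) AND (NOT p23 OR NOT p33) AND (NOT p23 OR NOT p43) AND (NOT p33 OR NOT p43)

UNSATISFIABLE

Branch on p11: set p11 = false.
Branch on p12: set p12 = true.
The clause (NOT p22) is unit, so p22 = false.
The clause (NOT p32) is unit, so p32 = false.
The clause (NOT p42) is unit, so p42 = false.
Branch on p21: set p21 = true.
The clause (NOT p31) is unit, so p31 = false.
The clause (p33) is unit, so p33 = true.
The clause (NOT p41) is unit, so p41 = false.
The clause (p43) is unit, so p43 = true.
But (NOT p43) is also a unit clause — contradiction.
That branch fails; take p21 = false instead.
The clause (p23) is unit, so p23 = true.
The clause (NOT p13) is unit, so p13 = false.
The clause (NOT p33) is unit, so p33 = false.
The clause (p31) is unit, so p31 = true.
The clause (NOT p41) is unit, so p41 = false.
The clause (p43) is unit, so p43 = true.
But (NOT p43) is also a unit clause — contradiction.
Neither p21 = true nor p21 = false works.
That branch fails; take p12 = false instead.
The clause (p13) is unit, so p13 = true.
The clause (NOT p23) is unit, so p23 = false.
The clause (NOT p33) is unit, so p33 = false.
The clause (NOT p43) is unit, so p43 = false.
Branch on p21: set p21 = true.
The clause (NOT p31) is unit, so p31 = false.
The clause (p32) is unit, so p32 = true.
The clause (NOT p41) is unit, so p41 = false.
The clause (p42) is unit, so p42 = true.
But (NOT p42) is also a unit clause — contradiction.
That branch fails; take p21 = false instead.
The clause (p22) is unit, so p22 = true.
The clause (NOT p32) is unit, so p32 = false.
The clause (p31) is unit, so p31 = true.
The clause (NOT p41) is unit, so p41 = false.
The clause (p42) is unit, so p42 = true.
But (NOT p42) is also a unit clause — contradiction.
Neither p21 = true nor p21 = false works.
Neither p12 = true nor p12 = false works.
That branch fails; take p11 = true instead.
The clause (NOT p21) is unit, so p21 = false.
The clause (NOT p31) is unit, so p31 = false.
The clause (NOT p41) is unit, so p41 = false.
Branch on p22: set p22 = true.
The clause (NOT p12) is unit, so p12 = false.
The clause (NOT p32) is unit, so p32 = false.
The clause (p33) is unit, so p33 = true.
The clause (NOT p42) is unit, so p42 = false.
The clause (p43) is unit, so p43 = true.
But (NOT p43) is also a unit clause — contradiction.
That branch fails; take p22 = false instead.
The clause (p23) is unit, so p23 = true.
The clause (NOT p13) is unit, so p13 = false.
The clause (NOT p33) is unit, so p33 = false.
The clause (p32) is unit, so p32 = true.
The clause (NOT p12) is unit, so p12 = false.
The clause (NOT p42) is unit, so p42 = false.
The clause (p43) is unit, so p43 = true.
But (NOT p43) is also a unit clause — contradiction.
Neither p22 = true nor p22 = false works.
Neither p11 = true nor p11 = false works.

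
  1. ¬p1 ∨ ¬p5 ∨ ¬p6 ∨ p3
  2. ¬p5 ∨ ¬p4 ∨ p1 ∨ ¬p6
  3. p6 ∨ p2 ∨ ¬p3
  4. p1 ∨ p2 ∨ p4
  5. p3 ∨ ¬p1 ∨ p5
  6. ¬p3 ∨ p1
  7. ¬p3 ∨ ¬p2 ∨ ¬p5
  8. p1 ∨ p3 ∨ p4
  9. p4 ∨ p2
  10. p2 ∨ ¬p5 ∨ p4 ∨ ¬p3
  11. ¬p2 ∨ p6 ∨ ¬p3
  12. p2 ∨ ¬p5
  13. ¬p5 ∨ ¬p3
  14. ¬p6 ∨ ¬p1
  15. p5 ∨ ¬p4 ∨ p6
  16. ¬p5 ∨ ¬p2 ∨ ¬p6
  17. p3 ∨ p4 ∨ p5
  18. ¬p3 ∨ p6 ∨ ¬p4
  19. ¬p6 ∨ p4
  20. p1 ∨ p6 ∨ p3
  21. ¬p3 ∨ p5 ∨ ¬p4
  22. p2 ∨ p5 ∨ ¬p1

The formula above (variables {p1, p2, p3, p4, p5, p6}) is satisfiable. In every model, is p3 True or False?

False

Suppose p3 = True.
Unit clause (p1) forces p1 = True.
Unit clause (¬p5) forces p5 = False.
Unit clause (¬p6) forces p6 = False.
Unit clause (p2) forces p2 = True.
Now (¬p2) is unsatisfied and unit — conflict.
So every satisfying assignment has p3 = False.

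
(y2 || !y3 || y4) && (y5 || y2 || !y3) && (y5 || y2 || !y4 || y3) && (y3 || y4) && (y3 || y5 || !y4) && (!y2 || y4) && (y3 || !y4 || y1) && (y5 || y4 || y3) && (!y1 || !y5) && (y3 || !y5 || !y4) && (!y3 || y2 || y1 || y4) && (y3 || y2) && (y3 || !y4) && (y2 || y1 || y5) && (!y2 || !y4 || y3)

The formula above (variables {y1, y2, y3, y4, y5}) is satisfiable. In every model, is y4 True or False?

Suppose y4 = false.
From the singleton clause (y3), y3 = true.
From the singleton clause (y2), y2 = true.
That conflicts with the unit clause (!y2).
So every satisfying assignment has y4 = True.

True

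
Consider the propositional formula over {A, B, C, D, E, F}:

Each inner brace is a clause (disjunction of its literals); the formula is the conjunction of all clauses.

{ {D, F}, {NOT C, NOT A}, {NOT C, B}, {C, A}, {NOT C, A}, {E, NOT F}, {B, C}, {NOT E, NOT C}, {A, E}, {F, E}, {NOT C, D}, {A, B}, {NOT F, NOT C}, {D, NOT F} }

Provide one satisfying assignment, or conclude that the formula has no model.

A=true,  B=true,  C=false,  D=true,  E=true,  F=true

Try D = true.
Try C = false.
Unit clause (A) forces A = true.
Unit clause (B) forces B = true.
Try E = true.
All clauses hold; F can take either value.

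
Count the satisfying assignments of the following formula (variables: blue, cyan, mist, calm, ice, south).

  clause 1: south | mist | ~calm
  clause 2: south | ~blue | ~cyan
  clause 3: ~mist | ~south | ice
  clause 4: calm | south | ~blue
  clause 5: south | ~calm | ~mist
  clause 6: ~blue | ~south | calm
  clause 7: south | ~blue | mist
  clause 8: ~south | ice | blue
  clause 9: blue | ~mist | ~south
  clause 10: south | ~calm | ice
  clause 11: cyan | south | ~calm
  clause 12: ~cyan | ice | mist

There are 2^6 = 64 truth assignments over (blue, cyan, mist, calm, ice, south).
Split on ice. With ice = 1, the clauses containing ice are satisfied and ~ice drops from the rest; 12 of the 2^5 = 32 assignments to the other variables satisfy what remains.
With ice = 0, by the same count on the reduced clause set, 4 assignments work.
(One model: blue=F, cyan=F, mist=F, calm=F, ice=F, south=F.)
Total: 12 + 4 = 16.

16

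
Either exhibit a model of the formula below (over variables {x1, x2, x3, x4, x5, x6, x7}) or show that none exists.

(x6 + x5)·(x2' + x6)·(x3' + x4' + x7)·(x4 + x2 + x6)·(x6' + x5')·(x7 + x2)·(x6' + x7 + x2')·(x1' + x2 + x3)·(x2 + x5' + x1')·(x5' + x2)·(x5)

The clause (x5) is unit, so x5 = 1.
The clause (x6') is unit, so x6 = 0.
The clause (x2') is unit, so x2 = 0.
But (x2) is also a unit clause — contradiction.

UNSATISFIABLE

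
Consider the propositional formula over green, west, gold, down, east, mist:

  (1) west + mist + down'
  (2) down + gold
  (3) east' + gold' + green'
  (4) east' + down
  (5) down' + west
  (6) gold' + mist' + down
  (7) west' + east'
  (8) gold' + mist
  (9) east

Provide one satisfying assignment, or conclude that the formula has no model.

UNSATISFIABLE

The clause (east) is unit, so east = 1.
The clause (down) is unit, so down = 1.
The clause (west) is unit, so west = 1.
That conflicts with the unit clause (west').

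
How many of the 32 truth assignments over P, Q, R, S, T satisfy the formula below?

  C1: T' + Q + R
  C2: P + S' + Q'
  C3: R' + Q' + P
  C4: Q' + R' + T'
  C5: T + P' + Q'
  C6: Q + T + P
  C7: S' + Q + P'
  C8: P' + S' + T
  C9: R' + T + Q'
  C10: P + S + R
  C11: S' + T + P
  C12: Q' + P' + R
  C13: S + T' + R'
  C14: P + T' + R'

2

There are 2^5 = 32 truth assignments over (P, Q, R, S, T).
Split on R. With R = 1, the clauses containing R are satisfied and R' drops from the rest; 1 of the 2^4 = 16 assignments to the other variables satisfy what remains.
With R = 0, by the same count on the reduced clause set, 1 assignment works.
(One model: P=T, Q=F, R=F, S=F, T=F.)
Total: 1 + 1 = 2.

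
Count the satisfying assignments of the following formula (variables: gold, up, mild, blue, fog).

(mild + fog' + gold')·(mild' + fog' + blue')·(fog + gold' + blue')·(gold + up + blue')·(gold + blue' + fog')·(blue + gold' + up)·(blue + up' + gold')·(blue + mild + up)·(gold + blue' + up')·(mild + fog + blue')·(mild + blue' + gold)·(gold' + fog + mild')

6

There are 2^5 = 32 truth assignments over (gold, up, mild, blue, fog).
Split on fog. With fog = 1, the clauses containing fog are satisfied and fog' drops from the rest; 3 of the 2^4 = 16 assignments to the other variables satisfy what remains.
With fog = 0, by the same count on the reduced clause set, 3 assignments work.
Total: 3 + 3 = 6.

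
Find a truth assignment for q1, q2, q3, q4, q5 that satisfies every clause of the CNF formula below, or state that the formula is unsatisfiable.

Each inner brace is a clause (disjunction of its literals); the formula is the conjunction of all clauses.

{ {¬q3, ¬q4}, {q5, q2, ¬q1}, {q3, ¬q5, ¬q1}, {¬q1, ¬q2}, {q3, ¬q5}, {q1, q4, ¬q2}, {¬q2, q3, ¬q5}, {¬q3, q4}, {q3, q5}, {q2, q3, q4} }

UNSATISFIABLE

Suppose q3 = False.
Unit clause (¬q5) forces q5 = False.
Now (q5) is unsatisfied and unit — conflict.
Undo q3 and try q3 = True.
Unit clause (¬q4) forces q4 = False.
Now (q4) is unsatisfied and unit — conflict.
Both values of q3 lead to a conflict.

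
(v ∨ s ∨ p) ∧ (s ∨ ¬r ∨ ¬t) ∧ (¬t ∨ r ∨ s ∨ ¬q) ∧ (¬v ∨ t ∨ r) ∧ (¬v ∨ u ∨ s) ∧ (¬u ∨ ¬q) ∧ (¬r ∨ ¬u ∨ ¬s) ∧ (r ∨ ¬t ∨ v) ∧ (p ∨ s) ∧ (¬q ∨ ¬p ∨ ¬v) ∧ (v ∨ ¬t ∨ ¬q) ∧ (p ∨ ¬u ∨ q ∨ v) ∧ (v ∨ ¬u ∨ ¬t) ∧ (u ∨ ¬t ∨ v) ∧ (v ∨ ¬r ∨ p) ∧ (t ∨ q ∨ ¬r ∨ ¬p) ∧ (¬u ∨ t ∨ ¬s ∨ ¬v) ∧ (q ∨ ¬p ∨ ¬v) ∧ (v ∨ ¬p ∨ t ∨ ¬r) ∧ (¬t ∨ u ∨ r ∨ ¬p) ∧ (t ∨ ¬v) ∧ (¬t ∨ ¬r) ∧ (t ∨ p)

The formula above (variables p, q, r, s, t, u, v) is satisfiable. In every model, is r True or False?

False

Suppose r = True.
The clause (¬t) is unit, so t = False.
The clause (¬v) is unit, so v = False.
The clause (p) is unit, so p = True.
But (¬p) is also a unit clause — contradiction.
So every satisfying assignment has r = False.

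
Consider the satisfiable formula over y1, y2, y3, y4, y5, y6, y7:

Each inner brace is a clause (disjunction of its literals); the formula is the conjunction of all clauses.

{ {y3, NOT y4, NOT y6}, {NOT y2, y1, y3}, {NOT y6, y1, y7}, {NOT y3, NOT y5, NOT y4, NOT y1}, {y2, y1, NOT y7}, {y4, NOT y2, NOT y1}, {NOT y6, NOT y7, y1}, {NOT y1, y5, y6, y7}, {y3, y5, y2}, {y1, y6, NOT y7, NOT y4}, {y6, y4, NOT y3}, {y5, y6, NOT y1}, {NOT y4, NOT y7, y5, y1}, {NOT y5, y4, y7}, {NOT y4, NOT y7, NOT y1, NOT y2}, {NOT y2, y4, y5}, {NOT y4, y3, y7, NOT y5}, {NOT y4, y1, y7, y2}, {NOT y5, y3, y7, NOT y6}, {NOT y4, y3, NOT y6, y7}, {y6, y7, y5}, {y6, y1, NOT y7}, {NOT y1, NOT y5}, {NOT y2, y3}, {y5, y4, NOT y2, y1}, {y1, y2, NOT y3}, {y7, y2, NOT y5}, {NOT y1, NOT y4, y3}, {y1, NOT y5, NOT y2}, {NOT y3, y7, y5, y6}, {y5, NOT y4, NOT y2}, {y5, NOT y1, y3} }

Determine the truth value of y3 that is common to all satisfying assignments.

Suppose y3 = false.
From the singleton clause (NOT y2), y2 = false.
From the singleton clause (y5), y5 = true.
From the singleton clause (NOT y1), y1 = false.
From the singleton clause (NOT y7), y7 = false.
That conflicts with the unit clause (y7).
So every satisfying assignment has y3 = True.

True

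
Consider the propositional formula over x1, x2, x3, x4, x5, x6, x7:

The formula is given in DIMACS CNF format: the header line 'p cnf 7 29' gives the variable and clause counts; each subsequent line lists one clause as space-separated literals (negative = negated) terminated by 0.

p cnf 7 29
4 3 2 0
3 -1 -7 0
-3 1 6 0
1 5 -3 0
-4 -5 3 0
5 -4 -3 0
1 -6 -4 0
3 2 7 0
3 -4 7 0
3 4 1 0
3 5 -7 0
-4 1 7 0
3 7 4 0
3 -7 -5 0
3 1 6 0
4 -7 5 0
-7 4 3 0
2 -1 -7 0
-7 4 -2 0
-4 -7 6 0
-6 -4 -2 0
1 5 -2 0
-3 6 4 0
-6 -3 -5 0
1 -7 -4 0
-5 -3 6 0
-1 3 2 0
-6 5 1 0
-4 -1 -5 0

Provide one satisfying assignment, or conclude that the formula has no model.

Branch on x4: set x4 = False.
Branch on x3: set x3 = True.
The clause (x6) is unit, so x6 = True.
The clause (¬x5) is unit, so x5 = False.
The clause (x1) is unit, so x1 = True.
The clause (¬x7) is unit, so x7 = False.
Every clause is now satisfied; x2 is unconstrained.

x1: True, x2: True, x3: True, x4: False, x5: False, x6: True, x7: False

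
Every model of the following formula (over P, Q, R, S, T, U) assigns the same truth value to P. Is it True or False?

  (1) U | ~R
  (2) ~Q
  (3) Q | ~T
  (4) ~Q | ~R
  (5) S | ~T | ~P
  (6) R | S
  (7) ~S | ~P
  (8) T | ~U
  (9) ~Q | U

Suppose P = 1.
(~Q) alone gives Q = 0.
(~T) alone gives T = 0.
(~S) alone gives S = 0.
(R) alone gives R = 1.
(U) alone gives U = 1.
But (~U) is also a unit clause — contradiction.
So every satisfying assignment has P = False.

False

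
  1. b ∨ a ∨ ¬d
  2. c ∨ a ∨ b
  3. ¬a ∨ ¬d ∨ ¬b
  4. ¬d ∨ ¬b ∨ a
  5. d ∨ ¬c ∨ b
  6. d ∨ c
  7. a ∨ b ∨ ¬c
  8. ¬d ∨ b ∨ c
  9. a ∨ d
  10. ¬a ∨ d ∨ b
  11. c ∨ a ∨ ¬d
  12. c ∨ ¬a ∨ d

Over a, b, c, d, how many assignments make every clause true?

2

There are 2^4 = 16 truth assignments over (a, b, c, d).
Check each against the 12 clauses (columns in the order a, b, c, d):
  F F F F  ✗ fails (c ∨ a ∨ b)
  F F F T  ✗ fails (b ∨ a ∨ ¬d)
  F F T F  ✗ fails (d ∨ ¬c ∨ b)
  F F T T  ✗ fails (b ∨ a ∨ ¬d)
  F T F F  ✗ fails (d ∨ c)
  F T F T  ✗ fails (¬d ∨ ¬b ∨ a)
  F T T F  ✗ fails (a ∨ d)
  F T T T  ✗ fails (¬d ∨ ¬b ∨ a)
  T F F F  ✗ fails (d ∨ c)
  T F F T  ✗ fails (¬d ∨ b ∨ c)
  T F T F  ✗ fails (d ∨ ¬c ∨ b)
  T F T T  ✓ satisfies all
  T T F F  ✗ fails (d ∨ c)
  T T F T  ✗ fails (¬a ∨ ¬d ∨ ¬b)
  T T T F  ✓ satisfies all
  T T T T  ✗ fails (¬a ∨ ¬d ∨ ¬b)
2 of the 16 rows are models.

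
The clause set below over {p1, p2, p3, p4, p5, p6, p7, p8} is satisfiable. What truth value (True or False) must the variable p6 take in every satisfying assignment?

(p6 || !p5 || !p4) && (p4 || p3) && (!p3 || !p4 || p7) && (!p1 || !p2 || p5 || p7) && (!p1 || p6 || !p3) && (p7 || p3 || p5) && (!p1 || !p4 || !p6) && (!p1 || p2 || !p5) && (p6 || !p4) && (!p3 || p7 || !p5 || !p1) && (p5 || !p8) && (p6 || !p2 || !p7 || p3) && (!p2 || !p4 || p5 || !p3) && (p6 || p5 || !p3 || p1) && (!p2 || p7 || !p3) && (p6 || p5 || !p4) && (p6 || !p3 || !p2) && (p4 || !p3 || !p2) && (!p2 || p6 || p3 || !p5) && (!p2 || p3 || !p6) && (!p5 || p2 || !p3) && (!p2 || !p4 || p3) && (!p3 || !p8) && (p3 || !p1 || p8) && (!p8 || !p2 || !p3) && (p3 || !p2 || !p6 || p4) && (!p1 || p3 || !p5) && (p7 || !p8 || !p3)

True

Suppose p6 = false.
Unit clause (!p4) forces p4 = false.
Unit clause (p3) forces p3 = true.
Unit clause (!p1) forces p1 = false.
Unit clause (p5) forces p5 = true.
Unit clause (!p2) forces p2 = false.
But (p2) is also a unit clause — contradiction.
So every satisfying assignment has p6 = True.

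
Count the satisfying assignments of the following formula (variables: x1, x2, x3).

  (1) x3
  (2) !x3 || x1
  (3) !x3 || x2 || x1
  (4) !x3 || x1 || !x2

2

There are 2^3 = 8 truth assignments over (x1, x2, x3).
Split on x1. With x1 = true, the clauses containing x1 are satisfied and !x1 drops from the rest; 2 of the 2^2 = 4 assignments to the other variables satisfy what remains.
With x1 = false, by the same count on the reduced clause set, 0 assignments work.
Total: 2 + 0 = 2.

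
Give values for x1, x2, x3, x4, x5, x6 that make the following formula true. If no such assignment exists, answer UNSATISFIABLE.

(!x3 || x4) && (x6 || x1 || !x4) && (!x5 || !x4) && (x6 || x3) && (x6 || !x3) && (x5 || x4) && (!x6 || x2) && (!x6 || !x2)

UNSATISFIABLE

Try x3 = false.
Unit clause (x6) forces x6 = true.
Unit clause (x2) forces x2 = true.
That conflicts with the unit clause (!x2).
Backtrack on x3: now try x3 = true.
Unit clause (x4) forces x4 = true.
Unit clause (!x5) forces x5 = false.
Unit clause (x6) forces x6 = true.
Unit clause (x2) forces x2 = true.
That conflicts with the unit clause (!x2).
Either choice for x3 ends in contradiction.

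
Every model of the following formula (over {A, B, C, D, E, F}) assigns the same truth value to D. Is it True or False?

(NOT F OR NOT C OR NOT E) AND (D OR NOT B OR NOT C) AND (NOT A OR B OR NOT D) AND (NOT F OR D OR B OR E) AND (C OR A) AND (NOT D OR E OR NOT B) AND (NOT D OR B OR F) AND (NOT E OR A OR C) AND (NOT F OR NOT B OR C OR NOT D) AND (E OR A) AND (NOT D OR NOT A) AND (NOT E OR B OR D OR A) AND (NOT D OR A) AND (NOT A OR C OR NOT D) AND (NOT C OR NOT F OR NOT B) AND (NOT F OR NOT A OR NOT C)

False

Suppose D = true.
Unit clause (NOT A) forces A = false.
But (A) is also a unit clause — contradiction.
So every satisfying assignment has D = False.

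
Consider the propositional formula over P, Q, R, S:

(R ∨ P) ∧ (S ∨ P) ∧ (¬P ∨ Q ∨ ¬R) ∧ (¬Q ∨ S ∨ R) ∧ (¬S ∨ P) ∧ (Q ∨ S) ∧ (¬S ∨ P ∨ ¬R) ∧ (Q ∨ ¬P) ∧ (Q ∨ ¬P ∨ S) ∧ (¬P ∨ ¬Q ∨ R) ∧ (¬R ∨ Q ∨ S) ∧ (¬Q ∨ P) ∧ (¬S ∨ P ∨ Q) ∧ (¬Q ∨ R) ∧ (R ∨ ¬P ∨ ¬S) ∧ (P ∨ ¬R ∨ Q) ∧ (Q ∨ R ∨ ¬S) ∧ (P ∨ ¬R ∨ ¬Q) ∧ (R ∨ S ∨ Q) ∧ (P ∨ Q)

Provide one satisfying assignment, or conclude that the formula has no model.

Suppose R = True.
Suppose S = True.
The clause (P) is unit, so P = True.
The clause (Q) is unit, so Q = True.
All clauses are satisfied.

P: True, Q: True, R: True, S: True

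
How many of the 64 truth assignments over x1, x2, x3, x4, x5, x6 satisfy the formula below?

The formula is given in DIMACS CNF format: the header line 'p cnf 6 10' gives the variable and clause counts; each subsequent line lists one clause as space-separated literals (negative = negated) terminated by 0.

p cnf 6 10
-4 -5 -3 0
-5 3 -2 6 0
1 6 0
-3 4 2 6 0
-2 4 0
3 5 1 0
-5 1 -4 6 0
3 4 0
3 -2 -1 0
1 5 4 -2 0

16

There are 2^6 = 64 truth assignments over (x1, x2, x3, x4, x5, x6).
Split on x2. With x2 = True, the clauses containing x2 are satisfied and ¬x2 drops from the rest; 4 of the 2^5 = 32 assignments to the other variables satisfy what remains.
With x2 = False, by the same count on the reduced clause set, 12 assignments work.
(One model: x1=F, x2=F, x3=F, x4=T, x5=T, x6=T.)
Total: 4 + 12 = 16.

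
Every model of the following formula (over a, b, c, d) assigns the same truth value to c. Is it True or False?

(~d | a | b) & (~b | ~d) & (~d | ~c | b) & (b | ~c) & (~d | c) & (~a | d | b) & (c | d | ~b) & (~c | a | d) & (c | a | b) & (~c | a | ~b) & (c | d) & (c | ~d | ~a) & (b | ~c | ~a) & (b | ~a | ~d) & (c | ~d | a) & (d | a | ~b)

True

Suppose c = 0.
(~d) alone gives d = 0.
Now (d) is unsatisfied and unit — conflict.
So every satisfying assignment has c = True.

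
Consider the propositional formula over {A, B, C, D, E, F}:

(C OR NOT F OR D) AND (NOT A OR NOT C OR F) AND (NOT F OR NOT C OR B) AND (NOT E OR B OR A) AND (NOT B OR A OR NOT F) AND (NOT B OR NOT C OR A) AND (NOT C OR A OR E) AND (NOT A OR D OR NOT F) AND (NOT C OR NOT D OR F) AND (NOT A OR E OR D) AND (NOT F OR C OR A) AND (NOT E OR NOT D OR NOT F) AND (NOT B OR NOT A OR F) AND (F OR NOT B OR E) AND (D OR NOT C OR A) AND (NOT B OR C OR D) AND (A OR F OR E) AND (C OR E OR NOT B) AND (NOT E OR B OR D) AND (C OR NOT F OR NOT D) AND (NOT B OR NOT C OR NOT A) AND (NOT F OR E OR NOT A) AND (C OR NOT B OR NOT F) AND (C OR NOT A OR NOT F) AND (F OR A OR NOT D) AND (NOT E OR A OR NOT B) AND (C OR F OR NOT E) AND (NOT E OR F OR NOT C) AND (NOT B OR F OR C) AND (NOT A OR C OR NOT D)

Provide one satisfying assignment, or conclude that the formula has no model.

Suppose C = true.
Suppose A = false.
(NOT B) alone gives B = false.
(NOT F) alone gives F = false.
(NOT E) alone gives E = false.
But (E) is also a unit clause — contradiction.
That branch fails; take A = true instead.
(F) alone gives F = true.
(B) alone gives B = true.
But (NOT B) is also a unit clause — contradiction.
Either choice for A ends in contradiction.
That branch fails; take C = false instead.
Suppose F = false.
(NOT E) alone gives E = false.
(NOT B) alone gives B = false.
(A) alone gives A = true.
(D) alone gives D = true.
But (NOT D) is also a unit clause — contradiction.
That branch fails; take F = true instead.
(D) alone gives D = true.
But (NOT D) is also a unit clause — contradiction.
Either choice for F ends in contradiction.
Either choice for C ends in contradiction.

UNSATISFIABLE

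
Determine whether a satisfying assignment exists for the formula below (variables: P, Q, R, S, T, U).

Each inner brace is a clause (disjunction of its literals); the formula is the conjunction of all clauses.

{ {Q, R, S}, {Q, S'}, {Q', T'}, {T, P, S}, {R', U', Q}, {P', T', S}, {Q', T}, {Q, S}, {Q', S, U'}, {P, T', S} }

No

Case Q = 1:
From the singleton clause (T'), T = 0.
Now (T) is unsatisfied and unit — conflict.
Backtrack on Q: now try Q = 0.
From the singleton clause (S'), S = 0.
Now (S) is unsatisfied and unit — conflict.
Both values of Q lead to a conflict.
No assignment satisfies every clause.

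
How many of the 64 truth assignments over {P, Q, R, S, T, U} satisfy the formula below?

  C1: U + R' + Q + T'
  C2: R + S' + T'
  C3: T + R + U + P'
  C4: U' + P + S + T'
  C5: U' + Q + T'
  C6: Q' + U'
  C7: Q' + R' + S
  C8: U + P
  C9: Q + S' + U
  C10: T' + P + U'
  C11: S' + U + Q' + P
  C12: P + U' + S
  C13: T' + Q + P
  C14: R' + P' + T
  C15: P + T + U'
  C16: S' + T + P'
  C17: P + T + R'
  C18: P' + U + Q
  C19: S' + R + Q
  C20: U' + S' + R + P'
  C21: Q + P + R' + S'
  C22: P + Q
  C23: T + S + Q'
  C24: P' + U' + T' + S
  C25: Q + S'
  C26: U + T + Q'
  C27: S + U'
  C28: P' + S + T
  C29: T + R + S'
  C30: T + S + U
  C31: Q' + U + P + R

There are 2^6 = 64 truth assignments over (P, Q, R, S, T, U).
Split on Q. With Q = 1, the clauses containing Q are satisfied and Q' drops from the rest; 2 of the 2^5 = 32 assignments to the other variables satisfy what remains.
With Q = 0, by the same count on the reduced clause set, 0 assignments work.
Total: 2 + 0 = 2.

2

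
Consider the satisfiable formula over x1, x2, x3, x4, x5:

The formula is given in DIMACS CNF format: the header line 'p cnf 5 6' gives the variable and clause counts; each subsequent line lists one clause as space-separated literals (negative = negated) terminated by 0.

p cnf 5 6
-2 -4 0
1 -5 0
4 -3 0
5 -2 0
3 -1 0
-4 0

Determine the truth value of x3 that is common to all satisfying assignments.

False

Suppose x3 = True.
From the singleton clause (x4), x4 = True.
But (¬x4) is also a unit clause — contradiction.
So every satisfying assignment has x3 = False.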